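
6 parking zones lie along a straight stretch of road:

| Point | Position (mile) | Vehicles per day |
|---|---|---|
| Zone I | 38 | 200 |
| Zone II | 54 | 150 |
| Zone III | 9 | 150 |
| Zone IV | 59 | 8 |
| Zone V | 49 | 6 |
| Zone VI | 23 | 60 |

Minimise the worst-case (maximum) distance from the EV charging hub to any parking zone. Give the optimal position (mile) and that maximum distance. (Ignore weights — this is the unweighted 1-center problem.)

The 1-center on a line is the midpoint of the two extreme points: leftmost at 9, rightmost at 59.
Optimal location = (9 + 59)/2 = 34; maximum distance = (59 − 9)/2 = 25.

location 34, max distance 25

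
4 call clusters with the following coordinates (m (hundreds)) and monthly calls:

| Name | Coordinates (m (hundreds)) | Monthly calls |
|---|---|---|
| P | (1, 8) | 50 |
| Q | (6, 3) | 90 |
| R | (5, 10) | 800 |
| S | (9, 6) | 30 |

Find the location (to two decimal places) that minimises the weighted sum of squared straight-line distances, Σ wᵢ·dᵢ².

(5.01, 9.12)

The minimiser of Σwᵢ‖p−pᵢ‖² is the weighted centroid p* = (Σwᵢpᵢ)/(Σwᵢ).
Σwᵢ = 970.
Σwᵢxᵢ = 50·1 + 90·6 + 800·5 + 30·9 = 4860.
Σwᵢyᵢ = 50·8 + 90·3 + 800·10 + 30·6 = 8850.
x* = 4860/970 = 5.01, y* = 8850/970 = 9.12.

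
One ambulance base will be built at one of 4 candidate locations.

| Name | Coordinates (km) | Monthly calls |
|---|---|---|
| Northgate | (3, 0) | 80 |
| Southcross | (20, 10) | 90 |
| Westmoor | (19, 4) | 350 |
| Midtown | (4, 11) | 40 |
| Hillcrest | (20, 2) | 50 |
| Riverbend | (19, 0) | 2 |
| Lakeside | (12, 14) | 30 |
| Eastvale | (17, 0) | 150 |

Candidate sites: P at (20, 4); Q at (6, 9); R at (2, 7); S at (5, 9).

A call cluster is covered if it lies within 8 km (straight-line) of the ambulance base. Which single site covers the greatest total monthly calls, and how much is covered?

P, covering 642

Coverage radius r = 8 km; a point is covered iff (Δx)²+(Δy)² ≤ 8² = 64.
  P (20, 4): covers {Southcross, Westmoor, Hillcrest, Riverbend, Eastvale} → 642
  Q (6, 9): covers {Midtown, Lakeside} → 70
  R (2, 7): covers {Northgate, Midtown} → 120
  S (5, 9): covers {Midtown} → 40
Maximum coverage at P: 642 monthly calls.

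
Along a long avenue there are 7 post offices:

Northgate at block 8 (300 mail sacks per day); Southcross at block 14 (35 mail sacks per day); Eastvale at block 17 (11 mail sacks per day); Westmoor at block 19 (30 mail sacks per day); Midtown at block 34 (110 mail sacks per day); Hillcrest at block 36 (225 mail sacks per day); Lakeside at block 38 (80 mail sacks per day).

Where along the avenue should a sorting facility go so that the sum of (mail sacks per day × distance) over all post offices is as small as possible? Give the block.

x = 34

For a sum of weighted absolute distances on a line, the optimum is the weighted median (not the mean). Total weight W = 791; half-weight = 395.5.
Sort by position and accumulate weight:
  block 8 (Northgate, w=300) → cum 300
  block 14 (Southcross, w=35) → cum 335
  block 17 (Eastvale, w=11) → cum 346
  block 19 (Westmoor, w=30) → cum 376
  block 34 (Midtown, w=110) → cum 486  ≥ 395.5 → median here
  block 36 (Hillcrest, w=225) → cum 711
  block 38 (Lakeside, w=80) → cum 791
Optimal location: block 34.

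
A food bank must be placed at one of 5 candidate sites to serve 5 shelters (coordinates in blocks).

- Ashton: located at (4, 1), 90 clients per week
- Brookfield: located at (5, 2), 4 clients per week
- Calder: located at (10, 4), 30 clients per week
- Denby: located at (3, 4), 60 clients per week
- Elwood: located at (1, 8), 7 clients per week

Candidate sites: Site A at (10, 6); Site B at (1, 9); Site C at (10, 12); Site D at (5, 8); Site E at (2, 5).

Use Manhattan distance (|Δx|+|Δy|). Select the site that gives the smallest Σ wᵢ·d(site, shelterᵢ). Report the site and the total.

Total weighted distance at each candidate:
  Site A (10, 6): total = 1703
  Site B (1, 9): total = 1881
  Site C (10, 12): total = 2821
  Site D (5, 8): total = 1402
  Site E (2, 5): total = 982
Minimum is at Site E with total 982 blocks.

Site E, total 982 blocks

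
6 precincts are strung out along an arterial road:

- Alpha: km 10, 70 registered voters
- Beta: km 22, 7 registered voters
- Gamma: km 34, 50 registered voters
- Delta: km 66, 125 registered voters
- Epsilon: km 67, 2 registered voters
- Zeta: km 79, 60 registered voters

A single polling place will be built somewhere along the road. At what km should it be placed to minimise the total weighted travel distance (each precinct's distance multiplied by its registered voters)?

For a sum of weighted absolute distances on a line, the optimum is the weighted median (not the mean). Total weight W = 314; half-weight = 157.
Sort by position and accumulate weight:
  km 10 (Alpha, w=70) → cum 70
  km 22 (Beta, w=7) → cum 77
  km 34 (Gamma, w=50) → cum 127
  km 66 (Delta, w=125) → cum 252  ≥ 157 → median here
  km 67 (Epsilon, w=2) → cum 254
  km 79 (Zeta, w=60) → cum 314
Optimal location: km 66.

x = 66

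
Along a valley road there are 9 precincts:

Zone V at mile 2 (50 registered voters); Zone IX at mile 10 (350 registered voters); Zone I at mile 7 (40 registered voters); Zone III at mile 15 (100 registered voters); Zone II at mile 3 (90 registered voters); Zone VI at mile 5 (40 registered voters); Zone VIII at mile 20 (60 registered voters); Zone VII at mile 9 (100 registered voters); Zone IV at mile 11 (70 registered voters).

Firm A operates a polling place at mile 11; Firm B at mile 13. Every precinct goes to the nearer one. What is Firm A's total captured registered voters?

740

The indifferent point is the midpoint (11+13)/2 = 12; precincts left of it (closer to Firm A at 11) go to Firm A, those right go to Firm B.
  Zone V at 2 (w=50) → Firm A
  Zone II at 3 (w=90) → Firm A
  Zone VI at 5 (w=40) → Firm A
  Zone I at 7 (w=40) → Firm A
  Zone VII at 9 (w=100) → Firm A
  Zone IX at 10 (w=350) → Firm A
  Zone IV at 11 (w=70) → Firm A
  Zone III at 15 (w=100) → Firm B
  Zone VIII at 20 (w=60) → Firm B
Firm A captures 740; Firm B captures 160.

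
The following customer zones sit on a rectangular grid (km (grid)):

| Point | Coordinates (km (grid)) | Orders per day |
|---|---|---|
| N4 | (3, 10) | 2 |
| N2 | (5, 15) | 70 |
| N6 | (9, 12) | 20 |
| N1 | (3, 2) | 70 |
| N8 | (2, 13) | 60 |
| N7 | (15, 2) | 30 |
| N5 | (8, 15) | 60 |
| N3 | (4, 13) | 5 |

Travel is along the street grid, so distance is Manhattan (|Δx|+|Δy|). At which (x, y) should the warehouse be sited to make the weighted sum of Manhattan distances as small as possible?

Manhattan distance separates: Σwᵢ(|x−xᵢ|+|y−yᵢ|) = Σwᵢ|x−xᵢ| + Σwᵢ|y−yᵢ|, so x and y are optimised independently as 1-D weighted medians.
Total weight W = 317; half = 158.5.
x-coordinate, sorted with cumulative weight:
  x=2 (N8, w=60) cum 60
  x=3 (N4, w=2) cum 62
  x=3 (N1, w=70) cum 132
  x=4 (N3, w=5) cum 137
  x=5 (N2, w=70) cum 207  ← median
  x=8 (N5, w=60) cum 267
  x=9 (N6, w=20) cum 287
  x=15 (N7, w=30) cum 317
⇒ x* = 5
y-coordinate, sorted with cumulative weight:
  y=2 (N1, w=70) cum 70
  y=2 (N7, w=30) cum 100
  y=10 (N4, w=2) cum 102
  y=12 (N6, w=20) cum 122
  y=13 (N8, w=60) cum 182  ← median
  y=13 (N3, w=5) cum 187
  y=15 (N2, w=70) cum 257
  y=15 (N5, w=60) cum 317
⇒ y* = 13

(5, 13)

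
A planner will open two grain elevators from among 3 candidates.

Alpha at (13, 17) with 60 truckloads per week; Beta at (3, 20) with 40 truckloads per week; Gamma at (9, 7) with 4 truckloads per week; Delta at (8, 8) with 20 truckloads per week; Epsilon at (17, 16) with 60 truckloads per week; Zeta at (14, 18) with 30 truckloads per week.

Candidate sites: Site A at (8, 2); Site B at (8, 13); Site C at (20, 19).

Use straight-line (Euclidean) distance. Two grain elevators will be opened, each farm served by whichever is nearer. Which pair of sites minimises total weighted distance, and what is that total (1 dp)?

{Site B, Site C}, total 1289.7

Evaluate every pair (each demand assigned to the nearer of the two):
  {Site B, Site C}: total = 1289.7
  {Site A, Site B}: total = 1652.2
  {Site A, Site C}: total = 1695.4
Best pair: {Site B, Site C} with total 1289.7.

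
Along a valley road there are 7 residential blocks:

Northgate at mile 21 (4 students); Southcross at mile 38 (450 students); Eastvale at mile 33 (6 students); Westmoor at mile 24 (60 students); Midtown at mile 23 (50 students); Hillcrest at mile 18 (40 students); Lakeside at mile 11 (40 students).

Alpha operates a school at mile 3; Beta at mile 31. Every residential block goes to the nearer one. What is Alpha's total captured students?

The indifferent point is the midpoint (3+31)/2 = 17; residential blocks left of it (closer to Alpha at 3) go to Alpha, those right go to Beta.
  Lakeside at 11 (w=40) → Alpha
  Hillcrest at 18 (w=40) → Beta
  Northgate at 21 (w=4) → Beta
  Midtown at 23 (w=50) → Beta
  Westmoor at 24 (w=60) → Beta
  Eastvale at 33 (w=6) → Beta
  Southcross at 38 (w=450) → Beta
Alpha captures 40; Beta captures 610.

40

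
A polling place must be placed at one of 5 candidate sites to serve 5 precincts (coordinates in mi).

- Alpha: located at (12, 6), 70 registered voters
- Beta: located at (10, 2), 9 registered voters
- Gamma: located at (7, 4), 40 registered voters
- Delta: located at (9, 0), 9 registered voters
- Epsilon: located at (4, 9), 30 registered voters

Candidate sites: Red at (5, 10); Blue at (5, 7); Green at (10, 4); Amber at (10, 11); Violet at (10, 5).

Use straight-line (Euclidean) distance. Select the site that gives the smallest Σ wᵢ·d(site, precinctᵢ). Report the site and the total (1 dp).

Total weighted distance at each candidate:
  Red (5, 10): total = 1041.6
  Blue (5, 7): total = 842.5
  Green (10, 4): total = 607.4
  Amber (10, 11): total = 1051.7
  Violet (10, 5): total = 572.2
Minimum is at Violet with total 572.2 mi.

Violet, total 572.2 mi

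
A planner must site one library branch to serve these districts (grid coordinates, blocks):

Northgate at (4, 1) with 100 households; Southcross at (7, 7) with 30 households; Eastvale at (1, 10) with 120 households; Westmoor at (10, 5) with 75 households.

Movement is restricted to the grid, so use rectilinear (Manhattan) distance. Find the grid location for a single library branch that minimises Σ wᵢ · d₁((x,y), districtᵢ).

Manhattan distance separates: Σwᵢ(|x−xᵢ|+|y−yᵢ|) = Σwᵢ|x−xᵢ| + Σwᵢ|y−yᵢ|, so x and y are optimised independently as 1-D weighted medians.
Total weight W = 325; half = 162.5.
x-coordinate, sorted with cumulative weight:
  x=1 (Eastvale, w=120) cum 120
  x=4 (Northgate, w=100) cum 220  ← median
  x=7 (Southcross, w=30) cum 250
  x=10 (Westmoor, w=75) cum 325
⇒ x* = 4
y-coordinate, sorted with cumulative weight:
  y=1 (Northgate, w=100) cum 100
  y=5 (Westmoor, w=75) cum 175  ← median
  y=7 (Southcross, w=30) cum 205
  y=10 (Eastvale, w=120) cum 325
⇒ y* = 5

(4, 5)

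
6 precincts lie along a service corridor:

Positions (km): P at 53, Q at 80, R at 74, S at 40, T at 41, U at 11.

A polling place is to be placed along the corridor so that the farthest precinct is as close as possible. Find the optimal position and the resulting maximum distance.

location 45.5, max distance 34.5

The 1-center on a line is the midpoint of the two extreme points: leftmost at 11, rightmost at 80.
Optimal location = (11 + 80)/2 = 45.5; maximum distance = (80 − 11)/2 = 34.5.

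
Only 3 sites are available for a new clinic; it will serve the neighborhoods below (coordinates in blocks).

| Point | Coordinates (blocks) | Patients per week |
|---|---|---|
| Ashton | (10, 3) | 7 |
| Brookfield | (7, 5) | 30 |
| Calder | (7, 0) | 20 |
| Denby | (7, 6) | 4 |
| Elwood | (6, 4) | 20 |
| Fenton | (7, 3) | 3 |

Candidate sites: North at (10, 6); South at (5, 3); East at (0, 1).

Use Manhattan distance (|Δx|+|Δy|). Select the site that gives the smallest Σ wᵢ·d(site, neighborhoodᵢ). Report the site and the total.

Total weighted distance at each candidate:
  North (10, 6): total = 471
  South (5, 3): total = 321
  East (0, 1): total = 829
Minimum is at South with total 321 blocks.

South, total 321 blocks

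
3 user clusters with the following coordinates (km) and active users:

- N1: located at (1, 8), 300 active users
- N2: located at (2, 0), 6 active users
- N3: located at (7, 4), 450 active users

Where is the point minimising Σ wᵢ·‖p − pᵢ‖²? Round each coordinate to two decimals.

The minimiser of Σwᵢ‖p−pᵢ‖² is the weighted centroid p* = (Σwᵢpᵢ)/(Σwᵢ).
Σwᵢ = 756.
Σwᵢxᵢ = 300·1 + 6·2 + 450·7 = 3462.
Σwᵢyᵢ = 300·8 + 6·0 + 450·4 = 4200.
x* = 3462/756 = 4.58, y* = 4200/756 = 5.56.

(4.58, 5.56)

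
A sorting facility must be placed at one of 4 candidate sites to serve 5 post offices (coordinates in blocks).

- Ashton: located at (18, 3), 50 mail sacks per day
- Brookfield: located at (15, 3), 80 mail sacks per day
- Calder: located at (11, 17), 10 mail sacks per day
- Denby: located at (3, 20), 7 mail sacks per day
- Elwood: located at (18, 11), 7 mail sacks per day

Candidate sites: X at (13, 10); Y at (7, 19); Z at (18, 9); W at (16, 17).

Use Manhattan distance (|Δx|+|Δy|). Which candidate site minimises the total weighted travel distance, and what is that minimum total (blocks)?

Total weighted distance at each candidate:
  X (13, 10): total = 1592
  Y (7, 19): total = 3498
  Z (18, 9): total = 1366
  W (16, 17): total = 2218
Minimum is at Z with total 1366 blocks.

Z, total 1366 blocks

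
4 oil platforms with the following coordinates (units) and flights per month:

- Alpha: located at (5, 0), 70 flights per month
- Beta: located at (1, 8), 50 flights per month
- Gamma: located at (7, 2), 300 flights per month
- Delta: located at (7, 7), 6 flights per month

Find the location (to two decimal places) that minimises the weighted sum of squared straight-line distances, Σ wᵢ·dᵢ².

The minimiser of Σwᵢ‖p−pᵢ‖² is the weighted centroid p* = (Σwᵢpᵢ)/(Σwᵢ).
Σwᵢ = 426.
Σwᵢxᵢ = 70·5 + 50·1 + 300·7 + 6·7 = 2542.
Σwᵢyᵢ = 70·0 + 50·8 + 300·2 + 6·7 = 1042.
x* = 2542/426 = 5.97, y* = 1042/426 = 2.45.

(5.97, 2.45)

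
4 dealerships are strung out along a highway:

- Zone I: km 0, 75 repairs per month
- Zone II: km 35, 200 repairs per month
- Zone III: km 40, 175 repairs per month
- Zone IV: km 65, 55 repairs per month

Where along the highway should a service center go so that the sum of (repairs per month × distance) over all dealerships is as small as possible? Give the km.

For a sum of weighted absolute distances on a line, the optimum is the weighted median (not the mean). Total weight W = 505; half-weight = 252.5.
Sort by position and accumulate weight:
  km 0 (Zone I, w=75) → cum 75
  km 35 (Zone II, w=200) → cum 275  ≥ 252.5 → median here
  km 40 (Zone III, w=175) → cum 450
  km 65 (Zone IV, w=55) → cum 505
Optimal location: km 35.

x = 35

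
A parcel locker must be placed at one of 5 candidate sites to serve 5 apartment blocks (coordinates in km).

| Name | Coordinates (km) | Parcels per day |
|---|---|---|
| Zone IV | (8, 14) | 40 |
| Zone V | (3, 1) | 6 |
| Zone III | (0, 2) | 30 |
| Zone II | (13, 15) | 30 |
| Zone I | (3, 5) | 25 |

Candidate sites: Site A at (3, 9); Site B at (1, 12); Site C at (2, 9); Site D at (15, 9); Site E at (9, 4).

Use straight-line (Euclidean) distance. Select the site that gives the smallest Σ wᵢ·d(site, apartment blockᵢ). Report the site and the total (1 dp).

Site A, total 1009.2 km

Total weighted distance at each candidate:
  Site A (3, 9): total = 1009.2
  Site B (1, 12): total = 1212.9
  Site C (2, 9): total = 1058.2
  Site D (15, 9): total = 1433.2
  Site E (9, 4): total = 1222.0
Minimum is at Site A with total 1009.2 km.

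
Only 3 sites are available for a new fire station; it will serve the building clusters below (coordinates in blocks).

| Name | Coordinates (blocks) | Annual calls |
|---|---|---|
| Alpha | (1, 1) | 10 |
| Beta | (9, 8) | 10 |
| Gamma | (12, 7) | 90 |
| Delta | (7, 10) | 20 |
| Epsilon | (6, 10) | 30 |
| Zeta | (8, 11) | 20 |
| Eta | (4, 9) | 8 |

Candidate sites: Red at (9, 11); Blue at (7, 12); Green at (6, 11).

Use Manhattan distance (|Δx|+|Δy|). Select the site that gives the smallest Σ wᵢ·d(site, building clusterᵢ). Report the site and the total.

Total weighted distance at each candidate:
  Red (9, 11): total = 1096
  Blue (7, 12): total = 1348
  Green (6, 11): total = 1252
Minimum is at Red with total 1096 blocks.

Red, total 1096 blocks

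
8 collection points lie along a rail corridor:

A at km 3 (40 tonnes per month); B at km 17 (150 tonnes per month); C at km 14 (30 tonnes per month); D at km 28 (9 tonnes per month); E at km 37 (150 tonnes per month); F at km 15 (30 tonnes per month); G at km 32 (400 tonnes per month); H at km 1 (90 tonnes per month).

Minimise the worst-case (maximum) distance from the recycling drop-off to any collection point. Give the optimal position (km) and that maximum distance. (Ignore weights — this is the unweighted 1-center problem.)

location 19, max distance 18

The 1-center on a line is the midpoint of the two extreme points: leftmost at 1, rightmost at 37.
Optimal location = (1 + 37)/2 = 19; maximum distance = (37 − 1)/2 = 18.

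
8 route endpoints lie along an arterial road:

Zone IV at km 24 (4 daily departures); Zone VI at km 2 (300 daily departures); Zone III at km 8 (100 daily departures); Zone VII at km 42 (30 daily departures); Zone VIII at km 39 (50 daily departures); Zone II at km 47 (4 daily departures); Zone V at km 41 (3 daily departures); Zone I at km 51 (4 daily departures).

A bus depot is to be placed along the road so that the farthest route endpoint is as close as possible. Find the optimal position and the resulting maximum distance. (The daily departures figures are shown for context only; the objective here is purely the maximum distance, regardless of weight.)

location 26.5, max distance 24.5

The 1-center on a line is the midpoint of the two extreme points: leftmost at 2, rightmost at 51.
Optimal location = (2 + 51)/2 = 26.5; maximum distance = (51 − 2)/2 = 24.5.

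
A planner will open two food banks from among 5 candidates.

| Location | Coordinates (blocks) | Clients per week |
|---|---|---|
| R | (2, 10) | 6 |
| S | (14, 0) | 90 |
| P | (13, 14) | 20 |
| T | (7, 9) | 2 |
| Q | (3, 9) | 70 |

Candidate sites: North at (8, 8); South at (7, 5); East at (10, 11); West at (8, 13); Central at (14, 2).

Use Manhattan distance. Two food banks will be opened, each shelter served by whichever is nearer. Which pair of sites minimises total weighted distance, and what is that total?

{North, Central}, total 872

Evaluate every pair (each demand assigned to the nearer of the two):
  {North, Central}: total = 872
  {East, Central}: total = 994
  {West, Central}: total = 994
  {South, Central}: total = 1068
  {North, South}: total = 1772
  {South, East}: total = 1822
  {South, West}: total = 1822
  {North, East}: total = 1852
  {North, West}: total = 1852
  {East, West}: total = 2164
Best pair: {North, Central} with total 872.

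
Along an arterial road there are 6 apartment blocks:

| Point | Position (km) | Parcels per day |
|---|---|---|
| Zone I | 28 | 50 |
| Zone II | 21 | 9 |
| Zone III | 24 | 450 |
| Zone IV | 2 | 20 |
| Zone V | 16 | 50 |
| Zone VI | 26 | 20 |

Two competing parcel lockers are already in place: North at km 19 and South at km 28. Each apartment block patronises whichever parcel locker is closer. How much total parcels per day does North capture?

The indifferent point is the midpoint (19+28)/2 = 23.5; apartment blocks left of it (closer to North at 19) go to North, those right go to South.
  Zone IV at 2 (w=20) → North
  Zone V at 16 (w=50) → North
  Zone II at 21 (w=9) → North
  Zone III at 24 (w=450) → South
  Zone VI at 26 (w=20) → South
  Zone I at 28 (w=50) → South
North captures 79; South captures 520.

79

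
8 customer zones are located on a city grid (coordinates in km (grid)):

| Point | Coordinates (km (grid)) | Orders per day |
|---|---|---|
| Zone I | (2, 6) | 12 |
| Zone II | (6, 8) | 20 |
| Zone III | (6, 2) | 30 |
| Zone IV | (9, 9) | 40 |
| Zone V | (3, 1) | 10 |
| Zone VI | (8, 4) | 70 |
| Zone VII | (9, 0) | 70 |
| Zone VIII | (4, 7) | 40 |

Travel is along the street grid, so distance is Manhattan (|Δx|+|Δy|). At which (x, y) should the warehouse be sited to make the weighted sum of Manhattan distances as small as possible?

Manhattan distance separates: Σwᵢ(|x−xᵢ|+|y−yᵢ|) = Σwᵢ|x−xᵢ| + Σwᵢ|y−yᵢ|, so x and y are optimised independently as 1-D weighted medians.
Total weight W = 292; half = 146.
x-coordinate, sorted with cumulative weight:
  x=2 (Zone I, w=12) cum 12
  x=3 (Zone V, w=10) cum 22
  x=4 (Zone VIII, w=40) cum 62
  x=6 (Zone II, w=20) cum 82
  x=6 (Zone III, w=30) cum 112
  x=8 (Zone VI, w=70) cum 182  ← median
  x=9 (Zone IV, w=40) cum 222
  x=9 (Zone VII, w=70) cum 292
⇒ x* = 8
y-coordinate, sorted with cumulative weight:
  y=0 (Zone VII, w=70) cum 70
  y=1 (Zone V, w=10) cum 80
  y=2 (Zone III, w=30) cum 110
  y=4 (Zone VI, w=70) cum 180  ← median
  y=6 (Zone I, w=12) cum 192
  y=7 (Zone VIII, w=40) cum 232
  y=8 (Zone II, w=20) cum 252
  y=9 (Zone IV, w=40) cum 292
⇒ y* = 4

(8, 4)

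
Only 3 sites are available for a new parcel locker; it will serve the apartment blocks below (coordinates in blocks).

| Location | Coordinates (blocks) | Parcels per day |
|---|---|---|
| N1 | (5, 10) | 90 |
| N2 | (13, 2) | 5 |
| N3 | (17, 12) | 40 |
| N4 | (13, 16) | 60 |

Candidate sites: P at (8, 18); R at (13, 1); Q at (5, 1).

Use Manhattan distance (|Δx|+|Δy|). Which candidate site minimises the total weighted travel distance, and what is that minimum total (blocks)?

P, total 2115 blocks

Total weighted distance at each candidate:
  P (8, 18): total = 2115
  R (13, 1): total = 3035
  Q (5, 1): total = 3155
Minimum is at P with total 2115 blocks.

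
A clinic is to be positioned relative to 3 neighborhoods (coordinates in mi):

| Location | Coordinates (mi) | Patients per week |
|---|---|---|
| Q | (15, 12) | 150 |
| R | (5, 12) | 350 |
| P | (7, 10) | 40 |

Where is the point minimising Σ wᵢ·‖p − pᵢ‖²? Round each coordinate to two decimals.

(7.93, 11.85)

The minimiser of Σwᵢ‖p−pᵢ‖² is the weighted centroid p* = (Σwᵢpᵢ)/(Σwᵢ).
Σwᵢ = 540.
Σwᵢxᵢ = 150·15 + 350·5 + 40·7 = 4280.
Σwᵢyᵢ = 150·12 + 350·12 + 40·10 = 6400.
x* = 4280/540 = 7.93, y* = 6400/540 = 11.85.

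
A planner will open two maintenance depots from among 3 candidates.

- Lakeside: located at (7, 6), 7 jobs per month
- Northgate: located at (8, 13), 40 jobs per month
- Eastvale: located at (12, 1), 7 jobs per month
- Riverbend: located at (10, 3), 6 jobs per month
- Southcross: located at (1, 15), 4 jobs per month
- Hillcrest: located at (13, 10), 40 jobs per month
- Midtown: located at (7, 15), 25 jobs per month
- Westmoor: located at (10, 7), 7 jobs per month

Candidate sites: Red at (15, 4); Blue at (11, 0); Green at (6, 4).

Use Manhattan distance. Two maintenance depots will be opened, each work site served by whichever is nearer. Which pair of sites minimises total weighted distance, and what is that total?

Evaluate every pair (each demand assigned to the nearer of the two):
  {Red, Green}: total = 1266
  {Blue, Green}: total = 1392
  {Red, Blue}: total = 1699
Best pair: {Red, Green} with total 1266.

{Red, Green}, total 1266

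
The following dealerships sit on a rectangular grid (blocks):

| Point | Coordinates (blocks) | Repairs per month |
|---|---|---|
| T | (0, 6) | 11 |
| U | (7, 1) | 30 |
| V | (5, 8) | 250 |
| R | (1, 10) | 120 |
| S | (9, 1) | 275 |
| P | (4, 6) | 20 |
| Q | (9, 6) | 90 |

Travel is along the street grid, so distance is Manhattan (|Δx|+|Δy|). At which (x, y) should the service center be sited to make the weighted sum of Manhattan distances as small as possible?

Manhattan distance separates: Σwᵢ(|x−xᵢ|+|y−yᵢ|) = Σwᵢ|x−xᵢ| + Σwᵢ|y−yᵢ|, so x and y are optimised independently as 1-D weighted medians.
Total weight W = 796; half = 398.
x-coordinate, sorted with cumulative weight:
  x=0 (T, w=11) cum 11
  x=1 (R, w=120) cum 131
  x=4 (P, w=20) cum 151
  x=5 (V, w=250) cum 401  ← median
  x=7 (U, w=30) cum 431
  x=9 (S, w=275) cum 706
  x=9 (Q, w=90) cum 796
⇒ x* = 5
y-coordinate, sorted with cumulative weight:
  y=1 (U, w=30) cum 30
  y=1 (S, w=275) cum 305
  y=6 (T, w=11) cum 316
  y=6 (P, w=20) cum 336
  y=6 (Q, w=90) cum 426  ← median
  y=8 (V, w=250) cum 676
  y=10 (R, w=120) cum 796
⇒ y* = 6

(5, 6)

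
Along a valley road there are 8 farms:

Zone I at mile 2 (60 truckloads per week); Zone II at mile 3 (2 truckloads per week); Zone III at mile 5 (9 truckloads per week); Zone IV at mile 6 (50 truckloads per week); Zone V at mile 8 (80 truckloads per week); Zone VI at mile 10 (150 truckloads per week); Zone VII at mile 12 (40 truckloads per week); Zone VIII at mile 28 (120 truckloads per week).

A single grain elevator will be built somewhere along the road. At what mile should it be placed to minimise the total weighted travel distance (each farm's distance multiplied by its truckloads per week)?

For a sum of weighted absolute distances on a line, the optimum is the weighted median (not the mean). Total weight W = 511; half-weight = 255.5.
Sort by position and accumulate weight:
  mile 2 (Zone I, w=60) → cum 60
  mile 3 (Zone II, w=2) → cum 62
  mile 5 (Zone III, w=9) → cum 71
  mile 6 (Zone IV, w=50) → cum 121
  mile 8 (Zone V, w=80) → cum 201
  mile 10 (Zone VI, w=150) → cum 351  ≥ 255.5 → median here
  mile 12 (Zone VII, w=40) → cum 391
  mile 28 (Zone VIII, w=120) → cum 511
Optimal location: mile 10.

x = 10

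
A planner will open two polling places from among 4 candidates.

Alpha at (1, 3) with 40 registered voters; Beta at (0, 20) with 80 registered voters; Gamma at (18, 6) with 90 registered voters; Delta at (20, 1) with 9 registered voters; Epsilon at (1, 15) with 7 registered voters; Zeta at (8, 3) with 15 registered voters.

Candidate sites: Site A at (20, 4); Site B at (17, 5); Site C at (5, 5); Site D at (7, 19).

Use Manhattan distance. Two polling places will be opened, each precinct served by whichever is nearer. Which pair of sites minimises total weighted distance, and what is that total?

{Site B, Site D}, total 1838

Evaluate every pair (each demand assigned to the nearer of the two):
  {Site B, Site D}: total = 1838
  {Site A, Site D}: total = 2092
  {Site B, Site C}: total = 2256
  {Site A, Site C}: total = 2400
  {Site C, Site D}: total = 2456
  {Site A, Site B}: total = 3834
Best pair: {Site B, Site D} with total 1838.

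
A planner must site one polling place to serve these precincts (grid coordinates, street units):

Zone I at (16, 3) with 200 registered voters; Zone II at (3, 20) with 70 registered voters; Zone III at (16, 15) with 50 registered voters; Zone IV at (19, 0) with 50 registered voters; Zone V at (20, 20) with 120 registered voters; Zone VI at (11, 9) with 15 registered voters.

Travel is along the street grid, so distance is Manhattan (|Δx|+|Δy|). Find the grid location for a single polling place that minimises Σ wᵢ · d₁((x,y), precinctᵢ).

(16, 9)

Manhattan distance separates: Σwᵢ(|x−xᵢ|+|y−yᵢ|) = Σwᵢ|x−xᵢ| + Σwᵢ|y−yᵢ|, so x and y are optimised independently as 1-D weighted medians.
Total weight W = 505; half = 252.5.
x-coordinate, sorted with cumulative weight:
  x=3 (Zone II, w=70) cum 70
  x=11 (Zone VI, w=15) cum 85
  x=16 (Zone I, w=200) cum 285  ← median
  x=16 (Zone III, w=50) cum 335
  x=19 (Zone IV, w=50) cum 385
  x=20 (Zone V, w=120) cum 505
⇒ x* = 16
y-coordinate, sorted with cumulative weight:
  y=0 (Zone IV, w=50) cum 50
  y=3 (Zone I, w=200) cum 250
  y=9 (Zone VI, w=15) cum 265  ← median
  y=15 (Zone III, w=50) cum 315
  y=20 (Zone II, w=70) cum 385
  y=20 (Zone V, w=120) cum 505
⇒ y* = 9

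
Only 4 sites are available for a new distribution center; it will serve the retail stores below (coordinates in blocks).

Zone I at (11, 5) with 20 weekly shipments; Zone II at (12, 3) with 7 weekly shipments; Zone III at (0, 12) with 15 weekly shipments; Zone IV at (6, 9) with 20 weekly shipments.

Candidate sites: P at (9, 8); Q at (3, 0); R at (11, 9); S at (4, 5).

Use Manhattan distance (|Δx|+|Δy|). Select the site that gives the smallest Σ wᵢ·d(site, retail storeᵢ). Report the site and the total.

Total weighted distance at each candidate:
  P (9, 8): total = 431
  Q (3, 0): total = 809
  R (11, 9): total = 439
  S (4, 5): total = 495
Minimum is at P with total 431 blocks.

P, total 431 blocks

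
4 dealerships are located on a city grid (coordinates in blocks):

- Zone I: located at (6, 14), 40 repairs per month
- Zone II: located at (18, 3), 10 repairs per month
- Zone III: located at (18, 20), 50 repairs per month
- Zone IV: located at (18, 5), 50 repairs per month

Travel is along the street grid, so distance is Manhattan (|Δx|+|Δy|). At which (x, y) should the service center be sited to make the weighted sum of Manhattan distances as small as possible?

Manhattan distance separates: Σwᵢ(|x−xᵢ|+|y−yᵢ|) = Σwᵢ|x−xᵢ| + Σwᵢ|y−yᵢ|, so x and y are optimised independently as 1-D weighted medians.
Total weight W = 150; half = 75.
x-coordinate, sorted with cumulative weight:
  x=6 (Zone I, w=40) cum 40
  x=18 (Zone II, w=10) cum 50
  x=18 (Zone III, w=50) cum 100  ← median
  x=18 (Zone IV, w=50) cum 150
⇒ x* = 18
y-coordinate, sorted with cumulative weight:
  y=3 (Zone II, w=10) cum 10
  y=5 (Zone IV, w=50) cum 60
  y=14 (Zone I, w=40) cum 100  ← median
  y=20 (Zone III, w=50) cum 150
⇒ y* = 14

(18, 14)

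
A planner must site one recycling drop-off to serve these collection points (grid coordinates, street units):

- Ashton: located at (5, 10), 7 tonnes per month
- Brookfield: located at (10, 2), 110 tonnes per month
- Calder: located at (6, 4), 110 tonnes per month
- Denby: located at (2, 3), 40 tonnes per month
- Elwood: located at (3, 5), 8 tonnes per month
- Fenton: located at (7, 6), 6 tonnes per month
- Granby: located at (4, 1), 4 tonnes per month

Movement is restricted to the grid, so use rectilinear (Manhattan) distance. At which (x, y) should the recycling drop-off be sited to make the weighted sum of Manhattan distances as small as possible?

(6, 3)

Manhattan distance separates: Σwᵢ(|x−xᵢ|+|y−yᵢ|) = Σwᵢ|x−xᵢ| + Σwᵢ|y−yᵢ|, so x and y are optimised independently as 1-D weighted medians.
Total weight W = 285; half = 142.5.
x-coordinate, sorted with cumulative weight:
  x=2 (Denby, w=40) cum 40
  x=3 (Elwood, w=8) cum 48
  x=4 (Granby, w=4) cum 52
  x=5 (Ashton, w=7) cum 59
  x=6 (Calder, w=110) cum 169  ← median
  x=7 (Fenton, w=6) cum 175
  x=10 (Brookfield, w=110) cum 285
⇒ x* = 6
y-coordinate, sorted with cumulative weight:
  y=1 (Granby, w=4) cum 4
  y=2 (Brookfield, w=110) cum 114
  y=3 (Denby, w=40) cum 154  ← median
  y=4 (Calder, w=110) cum 264
  y=5 (Elwood, w=8) cum 272
  y=6 (Fenton, w=6) cum 278
  y=10 (Ashton, w=7) cum 285
⇒ y* = 3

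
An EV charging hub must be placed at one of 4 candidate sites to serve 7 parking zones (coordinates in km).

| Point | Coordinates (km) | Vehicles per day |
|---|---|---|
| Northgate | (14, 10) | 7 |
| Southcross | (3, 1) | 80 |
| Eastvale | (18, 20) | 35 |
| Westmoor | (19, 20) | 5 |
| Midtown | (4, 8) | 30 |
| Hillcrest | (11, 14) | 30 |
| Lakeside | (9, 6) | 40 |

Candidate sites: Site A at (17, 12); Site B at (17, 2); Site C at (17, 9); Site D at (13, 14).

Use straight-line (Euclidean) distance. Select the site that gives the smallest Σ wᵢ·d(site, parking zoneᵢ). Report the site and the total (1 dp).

Total weighted distance at each candidate:
  Site A (17, 12): total = 2770.8
  Site B (17, 2): total = 3094.0
  Site C (17, 9): total = 2721.8
  Site D (13, 14): total = 2399.0
Minimum is at Site D with total 2399.0 km.

Site D, total 2399.0 km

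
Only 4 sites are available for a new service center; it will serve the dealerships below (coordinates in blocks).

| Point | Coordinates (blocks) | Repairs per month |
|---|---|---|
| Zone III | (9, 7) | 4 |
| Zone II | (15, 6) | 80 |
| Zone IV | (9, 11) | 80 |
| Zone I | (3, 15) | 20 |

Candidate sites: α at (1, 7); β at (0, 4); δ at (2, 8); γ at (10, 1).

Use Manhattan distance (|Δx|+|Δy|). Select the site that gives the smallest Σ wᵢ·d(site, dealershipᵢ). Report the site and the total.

γ, total 2128 blocks

Total weighted distance at each candidate:
  α (1, 7): total = 2392
  β (0, 4): total = 2968
  δ (2, 8): total = 2192
  γ (10, 1): total = 2128
Minimum is at γ with total 2128 blocks.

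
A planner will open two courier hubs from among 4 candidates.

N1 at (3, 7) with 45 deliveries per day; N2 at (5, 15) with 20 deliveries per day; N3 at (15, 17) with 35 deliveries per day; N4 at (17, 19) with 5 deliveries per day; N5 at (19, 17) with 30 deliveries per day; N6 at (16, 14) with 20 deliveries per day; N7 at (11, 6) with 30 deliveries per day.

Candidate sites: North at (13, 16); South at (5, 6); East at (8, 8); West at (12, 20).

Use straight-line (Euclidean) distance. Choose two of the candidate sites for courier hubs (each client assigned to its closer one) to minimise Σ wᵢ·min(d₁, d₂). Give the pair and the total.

{North, South}, total 799.7

Evaluate every pair (each demand assigned to the nearer of the two):
  {North, South}: total = 799.7
  {North, East}: total = 847.8
  {South, West}: total = 999.4
  {East, West}: total = 1036.6
  {North, West}: total = 1430.5
  {South, East}: total = 1457.6
Best pair: {North, South} with total 799.7.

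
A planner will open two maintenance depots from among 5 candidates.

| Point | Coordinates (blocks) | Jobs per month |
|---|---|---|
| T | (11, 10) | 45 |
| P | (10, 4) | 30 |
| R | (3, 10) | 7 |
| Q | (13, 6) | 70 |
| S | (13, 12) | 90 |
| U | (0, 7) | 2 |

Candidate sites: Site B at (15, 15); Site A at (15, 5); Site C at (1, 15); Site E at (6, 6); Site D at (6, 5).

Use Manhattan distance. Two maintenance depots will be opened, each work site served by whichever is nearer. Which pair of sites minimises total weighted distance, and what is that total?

Evaluate every pair (each demand assigned to the nearer of the two):
  {Site B, Site A}: total = 1398
  {Site B, Site E}: total = 1588
  {Site B, Site D}: total = 1637
  {Site A, Site D}: total = 1647
  {Site A, Site E}: total = 1668
  {Site A, Site C}: total = 1672
  {Site B, Site C}: total = 2172
  {Site E, Site D}: total = 2278
  {Site C, Site E}: total = 2308
  {Site C, Site D}: total = 2485
Best pair: {Site B, Site A} with total 1398.

{Site B, Site A}, total 1398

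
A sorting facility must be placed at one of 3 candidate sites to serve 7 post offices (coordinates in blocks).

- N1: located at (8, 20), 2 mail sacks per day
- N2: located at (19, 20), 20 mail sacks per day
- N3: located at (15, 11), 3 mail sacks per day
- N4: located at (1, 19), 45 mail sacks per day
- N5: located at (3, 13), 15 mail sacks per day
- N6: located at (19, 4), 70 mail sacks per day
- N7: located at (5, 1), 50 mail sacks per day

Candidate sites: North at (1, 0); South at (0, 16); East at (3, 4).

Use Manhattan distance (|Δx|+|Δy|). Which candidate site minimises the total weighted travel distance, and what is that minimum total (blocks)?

East, total 3009 blocks

Total weighted distance at each candidate:
  North (1, 0): total = 3759
  South (0, 16): total = 3984
  East (3, 4): total = 3009
Minimum is at East with total 3009 blocks.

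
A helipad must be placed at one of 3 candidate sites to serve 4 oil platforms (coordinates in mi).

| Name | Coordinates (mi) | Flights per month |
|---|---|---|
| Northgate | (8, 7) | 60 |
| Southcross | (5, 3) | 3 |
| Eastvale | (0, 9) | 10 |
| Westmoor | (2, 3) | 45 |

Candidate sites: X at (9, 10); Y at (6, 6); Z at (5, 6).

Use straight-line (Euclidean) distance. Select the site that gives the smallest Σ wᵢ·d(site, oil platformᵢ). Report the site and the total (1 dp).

Y, total 435.7 mi

Total weighted distance at each candidate:
  X (9, 10): total = 750.0
  Y (6, 6): total = 435.7
  Z (5, 6): total = 448.0
Minimum is at Y with total 435.7 mi.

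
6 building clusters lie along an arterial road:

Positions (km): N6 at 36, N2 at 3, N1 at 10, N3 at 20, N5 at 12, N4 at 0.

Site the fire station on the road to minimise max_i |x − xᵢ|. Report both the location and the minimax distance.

The 1-center on a line is the midpoint of the two extreme points: leftmost at 0, rightmost at 36.
Optimal location = (0 + 36)/2 = 18; maximum distance = (36 − 0)/2 = 18.

location 18, max distance 18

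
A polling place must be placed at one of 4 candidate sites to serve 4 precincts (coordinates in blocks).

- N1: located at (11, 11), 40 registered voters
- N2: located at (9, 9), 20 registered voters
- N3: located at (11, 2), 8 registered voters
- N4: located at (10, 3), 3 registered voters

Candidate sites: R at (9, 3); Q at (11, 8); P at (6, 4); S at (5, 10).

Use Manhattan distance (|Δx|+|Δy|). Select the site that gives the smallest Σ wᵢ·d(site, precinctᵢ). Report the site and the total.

Q, total 246 blocks

Total weighted distance at each candidate:
  R (9, 3): total = 547
  Q (11, 8): total = 246
  P (6, 4): total = 711
  S (5, 10): total = 528
Minimum is at Q with total 246 blocks.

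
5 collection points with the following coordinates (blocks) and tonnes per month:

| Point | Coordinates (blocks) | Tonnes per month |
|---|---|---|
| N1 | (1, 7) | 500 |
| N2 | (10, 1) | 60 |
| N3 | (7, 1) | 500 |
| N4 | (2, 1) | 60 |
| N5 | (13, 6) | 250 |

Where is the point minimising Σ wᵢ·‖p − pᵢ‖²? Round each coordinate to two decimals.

(5.82, 4.10)

The minimiser of Σwᵢ‖p−pᵢ‖² is the weighted centroid p* = (Σwᵢpᵢ)/(Σwᵢ).
Σwᵢ = 1370.
Σwᵢxᵢ = 500·1 + 60·10 + 500·7 + 60·2 + 250·13 = 7970.
Σwᵢyᵢ = 500·7 + 60·1 + 500·1 + 60·1 + 250·6 = 5620.
x* = 7970/1370 = 5.82, y* = 5620/1370 = 4.10.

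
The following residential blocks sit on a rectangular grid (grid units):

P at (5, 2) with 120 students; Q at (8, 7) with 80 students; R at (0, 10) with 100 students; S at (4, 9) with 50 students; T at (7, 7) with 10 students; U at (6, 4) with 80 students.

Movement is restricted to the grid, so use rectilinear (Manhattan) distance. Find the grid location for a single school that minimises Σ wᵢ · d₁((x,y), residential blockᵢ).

(5, 7)

Manhattan distance separates: Σwᵢ(|x−xᵢ|+|y−yᵢ|) = Σwᵢ|x−xᵢ| + Σwᵢ|y−yᵢ|, so x and y are optimised independently as 1-D weighted medians.
Total weight W = 440; half = 220.
x-coordinate, sorted with cumulative weight:
  x=0 (R, w=100) cum 100
  x=4 (S, w=50) cum 150
  x=5 (P, w=120) cum 270  ← median
  x=6 (U, w=80) cum 350
  x=7 (T, w=10) cum 360
  x=8 (Q, w=80) cum 440
⇒ x* = 5
y-coordinate, sorted with cumulative weight:
  y=2 (P, w=120) cum 120
  y=4 (U, w=80) cum 200
  y=7 (Q, w=80) cum 280  ← median
  y=7 (T, w=10) cum 290
  y=9 (S, w=50) cum 340
  y=10 (R, w=100) cum 440
⇒ y* = 7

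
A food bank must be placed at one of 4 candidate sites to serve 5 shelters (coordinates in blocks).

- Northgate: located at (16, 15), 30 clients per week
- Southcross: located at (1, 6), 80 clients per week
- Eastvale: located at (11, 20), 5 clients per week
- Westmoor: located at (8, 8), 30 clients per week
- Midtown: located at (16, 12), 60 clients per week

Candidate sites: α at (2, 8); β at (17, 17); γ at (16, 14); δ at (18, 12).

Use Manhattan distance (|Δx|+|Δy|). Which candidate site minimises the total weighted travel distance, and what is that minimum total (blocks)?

α, total 2235 blocks

Total weighted distance at each candidate:
  α (2, 8): total = 2235
  β (17, 17): total = 3195
  γ (16, 14): total = 2465
  δ (18, 12): total = 2605
Minimum is at α with total 2235 blocks.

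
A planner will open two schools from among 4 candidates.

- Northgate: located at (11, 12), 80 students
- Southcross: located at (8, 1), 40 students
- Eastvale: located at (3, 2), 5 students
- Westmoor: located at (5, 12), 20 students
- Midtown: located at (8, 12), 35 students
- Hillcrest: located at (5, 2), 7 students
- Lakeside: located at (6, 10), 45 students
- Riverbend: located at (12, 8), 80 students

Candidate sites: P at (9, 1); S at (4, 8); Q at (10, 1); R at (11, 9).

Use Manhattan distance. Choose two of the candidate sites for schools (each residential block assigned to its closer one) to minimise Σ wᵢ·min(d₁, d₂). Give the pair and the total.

Evaluate every pair (each demand assigned to the nearer of the two):
  {P, R}: total = 1170
  {Q, R}: total = 1222
  {S, R}: total = 1414
  {P, S}: total = 2190
  {S, Q}: total = 2237
  {P, Q}: total = 3050
Best pair: {P, R} with total 1170.

{P, R}, total 1170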